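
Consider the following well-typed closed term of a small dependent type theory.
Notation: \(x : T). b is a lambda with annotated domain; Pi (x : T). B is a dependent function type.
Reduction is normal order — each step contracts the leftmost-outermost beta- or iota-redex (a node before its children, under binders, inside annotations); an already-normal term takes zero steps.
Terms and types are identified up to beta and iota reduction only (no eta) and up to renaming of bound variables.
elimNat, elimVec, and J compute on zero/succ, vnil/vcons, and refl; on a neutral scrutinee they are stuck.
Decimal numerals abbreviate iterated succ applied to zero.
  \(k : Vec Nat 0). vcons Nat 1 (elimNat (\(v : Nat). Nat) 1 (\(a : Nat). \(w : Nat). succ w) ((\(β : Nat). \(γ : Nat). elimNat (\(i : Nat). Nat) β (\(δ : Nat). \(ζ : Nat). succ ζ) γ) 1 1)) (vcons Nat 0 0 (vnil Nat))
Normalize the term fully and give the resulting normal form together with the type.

reduced normal form:
  \(k : Vec Nat 0). vcons Nat 1 3 (vcons Nat 0 0 (vnil Nat))
inferred type:
  Pi (k : Vec Nat 0). Vec Nat 2
observation: normalization takes exactly 13 steps under the normal-order strategy.


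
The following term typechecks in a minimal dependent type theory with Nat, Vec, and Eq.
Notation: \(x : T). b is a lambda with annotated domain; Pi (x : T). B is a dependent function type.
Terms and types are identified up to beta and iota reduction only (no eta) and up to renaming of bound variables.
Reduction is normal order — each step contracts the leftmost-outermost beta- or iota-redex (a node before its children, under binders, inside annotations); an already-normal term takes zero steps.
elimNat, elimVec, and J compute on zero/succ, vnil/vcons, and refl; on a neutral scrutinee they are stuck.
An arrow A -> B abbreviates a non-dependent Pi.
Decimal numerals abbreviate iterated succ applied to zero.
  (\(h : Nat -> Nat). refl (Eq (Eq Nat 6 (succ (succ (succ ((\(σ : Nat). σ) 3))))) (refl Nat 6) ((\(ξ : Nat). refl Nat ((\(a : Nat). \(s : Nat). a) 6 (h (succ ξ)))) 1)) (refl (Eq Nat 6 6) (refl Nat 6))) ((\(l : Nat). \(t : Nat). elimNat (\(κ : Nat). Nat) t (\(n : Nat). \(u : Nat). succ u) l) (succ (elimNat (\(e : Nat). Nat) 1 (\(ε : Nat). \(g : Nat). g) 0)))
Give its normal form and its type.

resulting normal form:
  refl (Eq (Eq Nat 6 6) (refl Nat 6) (refl Nat 6)) (refl (Eq Nat 6 6) (refl Nat 6))
the term's type:
  Eq (Eq (Eq Nat 6 6) (refl Nat 6) (refl Nat 6)) (refl (Eq Nat 6 6) (refl Nat 6)) (refl (Eq Nat 6 6) (refl Nat 6))


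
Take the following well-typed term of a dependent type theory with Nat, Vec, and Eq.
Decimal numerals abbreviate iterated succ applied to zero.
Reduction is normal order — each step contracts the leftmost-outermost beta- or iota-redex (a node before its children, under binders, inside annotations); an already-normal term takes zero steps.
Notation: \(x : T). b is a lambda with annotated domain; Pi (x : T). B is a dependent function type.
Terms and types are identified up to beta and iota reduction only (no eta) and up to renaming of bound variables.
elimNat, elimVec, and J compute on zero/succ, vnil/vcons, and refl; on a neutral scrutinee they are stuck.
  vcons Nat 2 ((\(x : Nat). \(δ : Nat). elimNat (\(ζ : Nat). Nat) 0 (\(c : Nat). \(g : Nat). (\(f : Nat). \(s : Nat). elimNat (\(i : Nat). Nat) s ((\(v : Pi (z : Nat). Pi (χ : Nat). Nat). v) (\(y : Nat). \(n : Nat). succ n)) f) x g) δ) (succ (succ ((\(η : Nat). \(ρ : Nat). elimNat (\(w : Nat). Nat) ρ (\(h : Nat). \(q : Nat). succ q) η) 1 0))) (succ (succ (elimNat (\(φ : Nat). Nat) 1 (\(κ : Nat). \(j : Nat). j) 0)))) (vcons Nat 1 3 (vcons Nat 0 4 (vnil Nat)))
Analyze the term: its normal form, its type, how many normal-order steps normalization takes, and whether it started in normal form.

reduced normal form:
  vcons Nat 2 9 (vcons Nat 1 3 (vcons Nat 0 4 (vnil Nat)))
type:
  Vec Nat 3
steps to reach normal form (normal order): 76
already normal: no
first redex: a beta-redex


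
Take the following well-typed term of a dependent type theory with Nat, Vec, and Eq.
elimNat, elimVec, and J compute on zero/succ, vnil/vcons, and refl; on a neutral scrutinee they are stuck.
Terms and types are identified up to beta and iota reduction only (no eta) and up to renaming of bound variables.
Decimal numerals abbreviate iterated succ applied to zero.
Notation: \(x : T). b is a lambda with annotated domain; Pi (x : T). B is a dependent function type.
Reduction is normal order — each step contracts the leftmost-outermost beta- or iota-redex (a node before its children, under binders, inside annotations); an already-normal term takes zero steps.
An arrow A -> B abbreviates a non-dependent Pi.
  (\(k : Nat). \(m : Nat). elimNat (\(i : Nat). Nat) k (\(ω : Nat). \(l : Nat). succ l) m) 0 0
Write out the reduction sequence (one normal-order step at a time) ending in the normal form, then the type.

normal-order reduction sequence:
  (\(k : Nat). \(m : Nat). elimNat (\(i : Nat). Nat) k (\(ω : Nat). \(l : Nat). succ l) m) 0 0
  ~> (\(k : Nat). elimNat (\(m : Nat). Nat) 0 (\(i : Nat). \(ω : Nat). succ ω) k) 0
  ~> elimNat (\(k : Nat). Nat) 0 (\(m : Nat). \(i : Nat). succ i) 0
  ~> 0
the term's type:
  Nat


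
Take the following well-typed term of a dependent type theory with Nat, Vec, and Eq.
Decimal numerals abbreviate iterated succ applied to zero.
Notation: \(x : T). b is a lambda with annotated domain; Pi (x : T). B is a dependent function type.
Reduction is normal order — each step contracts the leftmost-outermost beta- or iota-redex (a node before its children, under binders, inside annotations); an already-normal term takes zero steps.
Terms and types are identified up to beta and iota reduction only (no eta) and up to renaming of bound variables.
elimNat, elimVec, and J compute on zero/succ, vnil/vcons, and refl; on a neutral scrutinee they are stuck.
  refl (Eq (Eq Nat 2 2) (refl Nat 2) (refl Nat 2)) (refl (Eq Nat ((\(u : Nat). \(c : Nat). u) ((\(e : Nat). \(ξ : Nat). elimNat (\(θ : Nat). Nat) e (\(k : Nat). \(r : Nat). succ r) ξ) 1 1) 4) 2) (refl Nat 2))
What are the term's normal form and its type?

resulting normal form:
  refl (Eq (Eq Nat 2 2) (refl Nat 2) (refl Nat 2)) (refl (Eq Nat 2 2) (refl Nat 2))
inferred type:
  Eq (Eq (Eq Nat 2 2) (refl Nat 2) (refl Nat 2)) (refl (Eq Nat 2 2) (refl Nat 2)) (refl (Eq Nat 2 2) (refl Nat 2))


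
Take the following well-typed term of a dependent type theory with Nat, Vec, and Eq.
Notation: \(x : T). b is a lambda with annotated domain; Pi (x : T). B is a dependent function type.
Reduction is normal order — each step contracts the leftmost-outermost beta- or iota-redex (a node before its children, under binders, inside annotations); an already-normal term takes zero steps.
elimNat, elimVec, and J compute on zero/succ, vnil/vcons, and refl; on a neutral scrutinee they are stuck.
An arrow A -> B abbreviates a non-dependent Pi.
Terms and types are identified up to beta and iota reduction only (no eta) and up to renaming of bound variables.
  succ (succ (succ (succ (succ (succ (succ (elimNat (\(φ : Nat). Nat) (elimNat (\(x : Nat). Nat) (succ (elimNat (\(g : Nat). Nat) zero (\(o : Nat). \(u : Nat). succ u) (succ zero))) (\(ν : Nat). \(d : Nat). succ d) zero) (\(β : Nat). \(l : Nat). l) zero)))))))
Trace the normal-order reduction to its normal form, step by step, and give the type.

reduction (normal order):
  succ (succ (succ (succ (succ (succ (succ (elimNat (\(φ : Nat). Nat) (elimNat (\(x : Nat). Nat) (succ (elimNat (\(g : Nat). Nat) zero (\(o : Nat). \(u : Nat). succ u) (succ zero))) (\(ν : Nat). \(d : Nat). succ d) zero) (\(β : Nat). \(l : Nat). l) zero)))))))
  ~> succ (succ (succ (succ (succ (succ (succ (elimNat (\(φ : Nat). Nat) (succ (elimNat (\(x : Nat). Nat) zero (\(g : Nat). \(o : Nat). succ o) (succ zero))) (\(u : Nat). \(ν : Nat). succ ν) zero)))))))
  ~> succ (succ (succ (succ (succ (succ (succ (succ (elimNat (\(φ : Nat). Nat) zero (\(x : Nat). \(g : Nat). succ g) (succ zero)))))))))
  ~> succ (succ (succ (succ (succ (succ (succ (succ ((\(φ : Nat). \(x : Nat). succ x) zero (elimNat (\(g : Nat). Nat) zero (\(o : Nat). \(u : Nat). succ u) zero)))))))))
  ~> succ (succ (succ (succ (succ (succ (succ (succ ((\(φ : Nat). succ φ) (elimNat (\(x : Nat). Nat) zero (\(g : Nat). \(o : Nat). succ o) zero)))))))))
  ~> succ (succ (succ (succ (succ (succ (succ (succ (succ (elimNat (\(φ : Nat). Nat) zero (\(x : Nat). \(g : Nat). succ g) zero)))))))))
  ~> succ (succ (succ (succ (succ (succ (succ (succ (succ zero))))))))
the term's type:
  Nat


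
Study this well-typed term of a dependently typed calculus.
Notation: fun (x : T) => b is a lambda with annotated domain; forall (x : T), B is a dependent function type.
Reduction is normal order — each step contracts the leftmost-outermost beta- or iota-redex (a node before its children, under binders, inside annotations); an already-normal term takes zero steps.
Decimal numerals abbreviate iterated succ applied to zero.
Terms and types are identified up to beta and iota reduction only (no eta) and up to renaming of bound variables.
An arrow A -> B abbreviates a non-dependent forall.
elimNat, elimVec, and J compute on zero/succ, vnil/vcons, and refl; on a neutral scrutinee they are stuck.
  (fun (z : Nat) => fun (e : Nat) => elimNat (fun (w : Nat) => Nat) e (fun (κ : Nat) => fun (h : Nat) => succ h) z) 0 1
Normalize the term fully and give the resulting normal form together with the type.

normal form:
  1
type:
  Nat


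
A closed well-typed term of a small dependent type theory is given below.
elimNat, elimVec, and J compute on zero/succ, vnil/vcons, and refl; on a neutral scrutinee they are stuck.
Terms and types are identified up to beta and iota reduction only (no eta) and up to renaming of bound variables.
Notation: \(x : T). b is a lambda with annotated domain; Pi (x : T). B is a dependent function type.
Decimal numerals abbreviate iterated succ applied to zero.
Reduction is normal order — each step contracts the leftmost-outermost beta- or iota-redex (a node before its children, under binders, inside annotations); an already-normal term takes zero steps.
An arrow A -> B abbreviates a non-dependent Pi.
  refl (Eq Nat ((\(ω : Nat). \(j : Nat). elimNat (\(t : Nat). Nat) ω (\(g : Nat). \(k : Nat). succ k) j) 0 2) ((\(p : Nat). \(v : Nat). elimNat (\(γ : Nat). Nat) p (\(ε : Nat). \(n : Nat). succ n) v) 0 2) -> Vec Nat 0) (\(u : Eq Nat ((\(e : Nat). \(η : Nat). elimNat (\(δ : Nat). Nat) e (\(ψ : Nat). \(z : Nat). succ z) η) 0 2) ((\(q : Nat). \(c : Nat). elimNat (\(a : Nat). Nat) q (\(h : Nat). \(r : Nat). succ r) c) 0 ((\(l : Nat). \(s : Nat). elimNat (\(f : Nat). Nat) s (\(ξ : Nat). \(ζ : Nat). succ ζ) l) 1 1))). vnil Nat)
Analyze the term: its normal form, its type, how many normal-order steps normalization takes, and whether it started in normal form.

resulting normal form:
  refl (Eq Nat 2 2 -> Vec Nat 0) (\(ω : Eq Nat 2 2). vnil Nat)
inferred type:
  Eq (Eq Nat 2 2 -> Vec Nat 0) (\(ω : Eq Nat 2 2). vnil Nat) (\(j : Eq Nat 2 2). vnil Nat)
steps to reach normal form (normal order): 42
term was already normal: no
first contracted redex: a beta-redex


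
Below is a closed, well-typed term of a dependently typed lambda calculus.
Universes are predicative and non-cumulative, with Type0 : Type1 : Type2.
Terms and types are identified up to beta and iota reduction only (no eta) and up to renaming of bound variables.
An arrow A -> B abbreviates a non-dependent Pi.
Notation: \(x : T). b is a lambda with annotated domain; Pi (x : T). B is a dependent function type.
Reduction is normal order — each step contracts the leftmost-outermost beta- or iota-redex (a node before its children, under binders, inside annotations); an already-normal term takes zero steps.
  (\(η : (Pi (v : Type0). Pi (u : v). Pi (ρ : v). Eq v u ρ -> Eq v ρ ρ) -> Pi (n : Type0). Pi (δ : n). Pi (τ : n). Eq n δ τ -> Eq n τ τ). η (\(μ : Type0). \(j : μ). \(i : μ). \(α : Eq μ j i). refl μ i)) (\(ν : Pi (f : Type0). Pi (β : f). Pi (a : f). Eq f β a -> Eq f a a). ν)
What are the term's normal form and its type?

resulting normal form:
  \(η : Type0). \(v : η). \(u : η). \(ρ : Eq η v u). refl η u
type:
  Pi (η : Type0). Pi (v : η). Pi (u : η). Eq η v u -> Eq η u u
observation: the leftmost-outermost redex is a beta-redex, and normalization takes 2 steps.


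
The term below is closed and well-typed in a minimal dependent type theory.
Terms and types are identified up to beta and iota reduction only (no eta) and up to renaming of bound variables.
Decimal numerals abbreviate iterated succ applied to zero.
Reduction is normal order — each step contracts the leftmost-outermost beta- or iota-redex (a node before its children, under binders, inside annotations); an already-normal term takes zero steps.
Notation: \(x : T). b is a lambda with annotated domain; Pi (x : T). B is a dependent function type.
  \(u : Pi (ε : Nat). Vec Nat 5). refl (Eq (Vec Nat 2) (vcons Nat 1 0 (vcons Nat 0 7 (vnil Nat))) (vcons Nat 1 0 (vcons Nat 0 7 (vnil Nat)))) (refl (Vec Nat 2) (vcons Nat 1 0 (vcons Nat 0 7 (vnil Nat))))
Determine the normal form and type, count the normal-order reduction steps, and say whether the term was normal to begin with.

reduced normal form:
  \(u : Pi (ε : Nat). Vec Nat 5). refl (Eq (Vec Nat 2) (vcons Nat 1 0 (vcons Nat 0 7 (vnil Nat))) (vcons Nat 1 0 (vcons Nat 0 7 (vnil Nat)))) (refl (Vec Nat 2) (vcons Nat 1 0 (vcons Nat 0 7 (vnil Nat))))
inferred type:
  Pi (u : Pi (ε : Nat). Vec Nat 5). Eq (Eq (Vec Nat 2) (vcons Nat 1 0 (vcons Nat 0 7 (vnil Nat))) (vcons Nat 1 0 (vcons Nat 0 7 (vnil Nat)))) (refl (Vec Nat 2) (vcons Nat 1 0 (vcons Nat 0 7 (vnil Nat)))) (refl (Vec Nat 2) (vcons Nat 1 0 (vcons Nat 0 7 (vnil Nat))))
normal-order step count: 0
already normal: yes


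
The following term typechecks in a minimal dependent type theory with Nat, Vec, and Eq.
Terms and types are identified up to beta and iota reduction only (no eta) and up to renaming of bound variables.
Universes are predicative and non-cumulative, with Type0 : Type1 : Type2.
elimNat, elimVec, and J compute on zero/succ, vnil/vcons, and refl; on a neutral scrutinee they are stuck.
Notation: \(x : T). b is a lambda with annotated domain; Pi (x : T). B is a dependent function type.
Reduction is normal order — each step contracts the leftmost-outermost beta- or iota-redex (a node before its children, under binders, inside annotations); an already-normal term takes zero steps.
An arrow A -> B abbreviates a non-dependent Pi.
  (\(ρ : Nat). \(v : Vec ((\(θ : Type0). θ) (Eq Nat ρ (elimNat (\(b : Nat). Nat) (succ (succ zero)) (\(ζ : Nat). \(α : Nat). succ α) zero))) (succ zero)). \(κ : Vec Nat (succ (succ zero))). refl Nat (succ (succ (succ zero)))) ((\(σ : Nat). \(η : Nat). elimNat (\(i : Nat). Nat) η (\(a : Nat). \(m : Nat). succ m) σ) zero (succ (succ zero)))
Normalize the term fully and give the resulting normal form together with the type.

normal form:
  \(ρ : Vec (Eq Nat (succ (succ zero)) (succ (succ zero))) (succ zero)). \(v : Vec Nat (succ (succ zero))). refl Nat (succ (succ (succ zero)))
inferred type:
  Vec (Eq Nat (succ (succ zero)) (succ (succ zero))) (succ zero) -> Vec Nat (succ (succ zero)) -> Eq Nat (succ (succ (succ zero))) (succ (succ (succ zero)))
observation: the leftmost-outermost redex is a beta-redex, and normalization takes 6 steps.


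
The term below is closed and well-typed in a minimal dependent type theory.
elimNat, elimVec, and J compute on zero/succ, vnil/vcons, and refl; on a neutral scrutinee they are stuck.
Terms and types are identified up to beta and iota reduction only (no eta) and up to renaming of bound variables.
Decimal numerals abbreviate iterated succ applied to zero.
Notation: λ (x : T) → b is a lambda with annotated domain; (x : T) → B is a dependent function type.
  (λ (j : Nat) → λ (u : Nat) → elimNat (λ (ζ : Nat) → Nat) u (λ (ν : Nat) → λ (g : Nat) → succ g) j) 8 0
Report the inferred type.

the term's type:
  Nat


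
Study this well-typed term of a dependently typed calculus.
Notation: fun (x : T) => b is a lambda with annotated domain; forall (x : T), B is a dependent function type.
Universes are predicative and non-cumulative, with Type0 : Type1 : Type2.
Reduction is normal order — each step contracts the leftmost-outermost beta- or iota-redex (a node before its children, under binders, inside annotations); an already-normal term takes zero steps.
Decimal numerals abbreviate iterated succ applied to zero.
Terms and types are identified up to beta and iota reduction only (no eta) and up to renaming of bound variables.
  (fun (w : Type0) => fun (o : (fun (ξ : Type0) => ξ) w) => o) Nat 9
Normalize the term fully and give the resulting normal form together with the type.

reduced normal form:
  9
type:
  Nat


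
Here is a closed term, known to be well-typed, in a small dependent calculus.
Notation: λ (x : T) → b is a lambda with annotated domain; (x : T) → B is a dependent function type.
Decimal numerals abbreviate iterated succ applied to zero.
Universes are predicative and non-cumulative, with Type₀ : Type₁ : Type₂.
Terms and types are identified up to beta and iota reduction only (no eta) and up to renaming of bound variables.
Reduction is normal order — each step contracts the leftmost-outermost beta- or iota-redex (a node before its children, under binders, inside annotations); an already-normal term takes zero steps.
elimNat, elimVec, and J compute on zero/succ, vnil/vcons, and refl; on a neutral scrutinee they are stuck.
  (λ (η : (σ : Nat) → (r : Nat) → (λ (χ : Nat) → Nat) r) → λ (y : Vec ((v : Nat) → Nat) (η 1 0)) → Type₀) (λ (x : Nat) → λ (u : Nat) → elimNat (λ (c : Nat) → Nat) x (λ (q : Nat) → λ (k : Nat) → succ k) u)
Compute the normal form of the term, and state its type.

normal form:
  λ (η : Vec ((σ : Nat) → Nat) 1) → Type₀
type:
  (η : Vec ((σ : Nat) → Nat) 1) → Type₁
observation: normalization takes exactly 4 steps under the normal-order strategy.


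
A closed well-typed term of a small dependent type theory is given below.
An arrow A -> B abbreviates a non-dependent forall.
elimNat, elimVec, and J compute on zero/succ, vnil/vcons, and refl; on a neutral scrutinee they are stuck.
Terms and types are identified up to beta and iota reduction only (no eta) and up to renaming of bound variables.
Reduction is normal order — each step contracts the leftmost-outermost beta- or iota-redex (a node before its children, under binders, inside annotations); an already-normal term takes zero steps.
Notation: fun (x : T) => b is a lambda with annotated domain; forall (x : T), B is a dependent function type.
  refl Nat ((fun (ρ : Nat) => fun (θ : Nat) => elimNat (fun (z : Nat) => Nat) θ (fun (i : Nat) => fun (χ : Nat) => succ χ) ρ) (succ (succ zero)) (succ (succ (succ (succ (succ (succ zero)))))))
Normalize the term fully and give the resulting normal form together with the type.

reduced normal form:
  refl Nat (succ (succ (succ (succ (succ (succ (succ (succ zero))))))))
the term's type:
  Eq Nat (succ (succ (succ (succ (succ (succ (succ (succ zero)))))))) (succ (succ (succ (succ (succ (succ (succ (succ zero))))))))


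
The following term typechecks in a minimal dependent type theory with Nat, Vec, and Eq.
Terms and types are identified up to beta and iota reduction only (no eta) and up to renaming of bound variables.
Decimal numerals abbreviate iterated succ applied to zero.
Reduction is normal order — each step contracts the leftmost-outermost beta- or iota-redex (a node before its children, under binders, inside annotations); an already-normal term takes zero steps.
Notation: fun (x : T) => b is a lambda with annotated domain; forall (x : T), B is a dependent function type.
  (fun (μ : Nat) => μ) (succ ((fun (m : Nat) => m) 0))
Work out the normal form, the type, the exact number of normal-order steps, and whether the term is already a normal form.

reduced normal form:
  1
type:
  Nat
normal-order step count: 2
term was already normal: no
first redex: a beta-redex


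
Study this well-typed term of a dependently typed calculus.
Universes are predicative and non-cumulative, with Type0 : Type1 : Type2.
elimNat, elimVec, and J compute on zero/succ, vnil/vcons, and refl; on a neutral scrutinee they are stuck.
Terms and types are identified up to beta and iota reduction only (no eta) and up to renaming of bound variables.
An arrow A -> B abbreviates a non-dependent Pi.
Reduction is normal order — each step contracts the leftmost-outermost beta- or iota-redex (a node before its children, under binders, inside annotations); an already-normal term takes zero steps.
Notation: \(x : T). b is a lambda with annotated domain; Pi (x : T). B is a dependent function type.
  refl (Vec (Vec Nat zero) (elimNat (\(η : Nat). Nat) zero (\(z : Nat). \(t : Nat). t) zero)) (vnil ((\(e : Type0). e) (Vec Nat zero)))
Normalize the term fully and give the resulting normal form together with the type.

resulting normal form:
  refl (Vec (Vec Nat zero) zero) (vnil (Vec Nat zero))
inferred type:
  Eq (Vec (Vec Nat zero) zero) (vnil (Vec Nat zero)) (vnil (Vec Nat zero))
observation: 2 normal-order steps normalize the term, beginning with an elimNat iota-redex.


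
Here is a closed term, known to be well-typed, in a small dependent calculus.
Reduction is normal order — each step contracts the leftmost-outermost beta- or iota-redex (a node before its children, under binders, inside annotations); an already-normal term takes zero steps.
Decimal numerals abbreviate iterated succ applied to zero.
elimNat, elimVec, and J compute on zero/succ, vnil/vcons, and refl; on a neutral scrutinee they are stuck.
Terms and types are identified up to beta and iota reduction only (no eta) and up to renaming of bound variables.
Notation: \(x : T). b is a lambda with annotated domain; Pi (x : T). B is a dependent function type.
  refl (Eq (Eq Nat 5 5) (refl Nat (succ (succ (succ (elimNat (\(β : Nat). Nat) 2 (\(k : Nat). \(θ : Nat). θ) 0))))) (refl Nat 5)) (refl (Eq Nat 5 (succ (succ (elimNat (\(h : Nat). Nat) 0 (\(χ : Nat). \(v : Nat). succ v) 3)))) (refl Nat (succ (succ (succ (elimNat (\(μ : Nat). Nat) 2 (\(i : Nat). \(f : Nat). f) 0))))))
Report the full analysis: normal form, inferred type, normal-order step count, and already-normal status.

normal form:
  refl (Eq (Eq Nat 5 5) (refl Nat 5) (refl Nat 5)) (refl (Eq Nat 5 5) (refl Nat 5))
the term's type:
  Eq (Eq (Eq Nat 5 5) (refl Nat 5) (refl Nat 5)) (refl (Eq Nat 5 5) (refl Nat 5)) (refl (Eq Nat 5 5) (refl Nat 5))
steps to reach normal form (normal order): 12
already normal: no
first contracted redex: an elimNat iota-redex


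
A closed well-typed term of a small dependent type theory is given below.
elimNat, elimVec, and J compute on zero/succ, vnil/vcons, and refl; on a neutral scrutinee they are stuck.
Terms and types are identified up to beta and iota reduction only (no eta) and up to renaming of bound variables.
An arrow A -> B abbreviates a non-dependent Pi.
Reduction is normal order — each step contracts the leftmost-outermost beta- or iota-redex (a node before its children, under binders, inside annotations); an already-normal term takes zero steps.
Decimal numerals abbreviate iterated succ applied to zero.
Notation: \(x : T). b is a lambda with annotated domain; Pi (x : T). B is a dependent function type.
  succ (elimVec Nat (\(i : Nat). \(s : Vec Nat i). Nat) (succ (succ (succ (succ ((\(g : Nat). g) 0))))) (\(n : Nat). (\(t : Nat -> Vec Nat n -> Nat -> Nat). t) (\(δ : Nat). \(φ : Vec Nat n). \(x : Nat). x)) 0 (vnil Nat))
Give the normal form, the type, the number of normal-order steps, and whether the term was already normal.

reduced normal form:
  5
inferred type:
  Nat
normal-order step count: 2
started in normal form: no
first contracted redex: an elimVec iota-redex


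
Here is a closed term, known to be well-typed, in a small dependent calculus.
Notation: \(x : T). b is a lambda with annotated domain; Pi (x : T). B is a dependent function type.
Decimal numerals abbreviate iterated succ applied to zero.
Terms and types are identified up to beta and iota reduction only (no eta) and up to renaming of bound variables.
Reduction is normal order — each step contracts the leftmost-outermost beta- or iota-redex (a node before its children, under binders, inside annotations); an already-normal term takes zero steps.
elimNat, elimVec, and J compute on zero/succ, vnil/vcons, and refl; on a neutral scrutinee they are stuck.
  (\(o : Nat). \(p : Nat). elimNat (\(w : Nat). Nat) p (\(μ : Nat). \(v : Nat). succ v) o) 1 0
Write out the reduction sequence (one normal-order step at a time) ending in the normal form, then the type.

reduction (normal order):
  (\(o : Nat). \(p : Nat). elimNat (\(w : Nat). Nat) p (\(μ : Nat). \(v : Nat). succ v) o) 1 0
  ~> (\(o : Nat). elimNat (\(p : Nat). Nat) o (\(w : Nat). \(μ : Nat). succ μ) 1) 0
  ~> elimNat (\(o : Nat). Nat) 0 (\(p : Nat). \(w : Nat). succ w) 1
  ~> (\(o : Nat). \(p : Nat). succ p) 0 (elimNat (\(w : Nat). Nat) 0 (\(μ : Nat). \(v : Nat). succ v) 0)
  ~> (\(o : Nat). succ o) (elimNat (\(p : Nat). Nat) 0 (\(w : Nat). \(μ : Nat). succ μ) 0)
  ~> succ (elimNat (\(o : Nat). Nat) 0 (\(p : Nat). \(w : Nat). succ w) 0)
  ~> 1
type:
  Nat


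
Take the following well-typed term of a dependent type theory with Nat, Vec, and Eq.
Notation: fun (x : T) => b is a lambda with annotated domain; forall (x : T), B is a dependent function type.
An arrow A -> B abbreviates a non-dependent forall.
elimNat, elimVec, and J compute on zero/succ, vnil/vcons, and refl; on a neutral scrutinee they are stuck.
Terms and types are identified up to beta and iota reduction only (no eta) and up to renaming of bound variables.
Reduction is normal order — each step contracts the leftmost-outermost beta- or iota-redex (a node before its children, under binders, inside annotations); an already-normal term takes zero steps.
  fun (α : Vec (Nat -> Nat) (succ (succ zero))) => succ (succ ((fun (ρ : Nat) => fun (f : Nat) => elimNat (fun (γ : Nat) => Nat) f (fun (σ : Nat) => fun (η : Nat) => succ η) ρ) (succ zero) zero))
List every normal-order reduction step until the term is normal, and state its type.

reduction (normal order):
  fun (α : Vec (Nat -> Nat) (succ (succ zero))) => succ (succ ((fun (ρ : Nat) => fun (f : Nat) => elimNat (fun (γ : Nat) => Nat) f (fun (σ : Nat) => fun (η : Nat) => succ η) ρ) (succ zero) zero))
  ~> fun (α : Vec (Nat -> Nat) (succ (succ zero))) => succ (succ ((fun (ρ : Nat) => elimNat (fun (f : Nat) => Nat) ρ (fun (γ : Nat) => fun (σ : Nat) => succ σ) (succ zero)) zero))
  ~> fun (α : Vec (Nat -> Nat) (succ (succ zero))) => succ (succ (elimNat (fun (ρ : Nat) => Nat) zero (fun (f : Nat) => fun (γ : Nat) => succ γ) (succ zero)))
  ~> fun (α : Vec (Nat -> Nat) (succ (succ zero))) => succ (succ ((fun (ρ : Nat) => fun (f : Nat) => succ f) zero (elimNat (fun (γ : Nat) => Nat) zero (fun (σ : Nat) => fun (η : Nat) => succ η) zero)))
  ~> fun (α : Vec (Nat -> Nat) (succ (succ zero))) => succ (succ ((fun (ρ : Nat) => succ ρ) (elimNat (fun (f : Nat) => Nat) zero (fun (γ : Nat) => fun (σ : Nat) => succ σ) zero)))
  ~> fun (α : Vec (Nat -> Nat) (succ (succ zero))) => succ (succ (succ (elimNat (fun (ρ : Nat) => Nat) zero (fun (f : Nat) => fun (γ : Nat) => succ γ) zero)))
  ~> fun (α : Vec (Nat -> Nat) (succ (succ zero))) => succ (succ (succ zero))
the term's type:
  Vec (Nat -> Nat) (succ (succ zero)) -> Nat


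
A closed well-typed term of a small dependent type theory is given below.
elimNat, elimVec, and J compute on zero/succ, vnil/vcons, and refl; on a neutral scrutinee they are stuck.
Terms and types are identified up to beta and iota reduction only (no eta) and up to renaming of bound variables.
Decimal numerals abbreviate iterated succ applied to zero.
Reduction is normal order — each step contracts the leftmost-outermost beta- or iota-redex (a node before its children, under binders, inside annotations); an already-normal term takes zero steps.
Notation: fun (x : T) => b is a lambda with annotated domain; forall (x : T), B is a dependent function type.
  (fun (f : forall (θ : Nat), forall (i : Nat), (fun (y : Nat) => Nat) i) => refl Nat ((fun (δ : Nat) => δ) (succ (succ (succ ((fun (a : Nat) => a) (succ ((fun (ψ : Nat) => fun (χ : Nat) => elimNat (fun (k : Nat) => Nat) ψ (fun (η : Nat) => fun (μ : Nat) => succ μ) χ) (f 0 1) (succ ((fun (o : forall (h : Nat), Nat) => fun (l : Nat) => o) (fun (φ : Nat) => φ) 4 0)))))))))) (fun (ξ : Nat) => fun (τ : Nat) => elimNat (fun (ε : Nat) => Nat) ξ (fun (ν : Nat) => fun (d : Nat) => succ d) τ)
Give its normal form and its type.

reduced normal form:
  refl Nat 6
the term's type:
  Eq Nat 6 6


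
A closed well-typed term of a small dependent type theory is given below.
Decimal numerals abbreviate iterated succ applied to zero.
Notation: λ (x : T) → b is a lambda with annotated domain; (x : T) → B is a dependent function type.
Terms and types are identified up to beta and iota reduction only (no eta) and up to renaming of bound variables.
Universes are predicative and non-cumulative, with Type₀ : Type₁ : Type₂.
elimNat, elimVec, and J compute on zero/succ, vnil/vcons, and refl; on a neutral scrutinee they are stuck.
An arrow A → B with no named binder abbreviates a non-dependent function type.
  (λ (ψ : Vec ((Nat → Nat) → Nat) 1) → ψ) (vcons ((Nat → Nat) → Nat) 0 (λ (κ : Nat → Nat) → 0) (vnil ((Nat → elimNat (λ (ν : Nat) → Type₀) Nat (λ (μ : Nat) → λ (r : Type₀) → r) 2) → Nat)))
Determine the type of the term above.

the term's type:
  Vec ((Nat → Nat) → Nat) 1


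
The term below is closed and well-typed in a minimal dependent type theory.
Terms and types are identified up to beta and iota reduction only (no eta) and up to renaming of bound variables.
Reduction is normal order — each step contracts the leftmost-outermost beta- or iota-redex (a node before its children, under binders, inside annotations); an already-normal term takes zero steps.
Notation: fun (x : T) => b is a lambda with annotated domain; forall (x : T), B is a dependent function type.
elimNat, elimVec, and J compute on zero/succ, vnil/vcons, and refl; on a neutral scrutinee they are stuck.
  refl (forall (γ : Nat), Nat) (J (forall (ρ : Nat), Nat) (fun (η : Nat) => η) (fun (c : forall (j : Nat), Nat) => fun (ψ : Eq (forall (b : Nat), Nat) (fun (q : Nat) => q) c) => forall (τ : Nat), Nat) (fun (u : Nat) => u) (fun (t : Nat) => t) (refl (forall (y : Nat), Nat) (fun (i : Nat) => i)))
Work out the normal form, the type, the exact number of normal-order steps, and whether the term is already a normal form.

reduced normal form:
  refl (forall (γ : Nat), Nat) (fun (ρ : Nat) => ρ)
the term's type:
  Eq (forall (γ : Nat), Nat) (fun (ρ : Nat) => ρ) (fun (η : Nat) => η)
steps to reach normal form (normal order): 1
already normal: no
first redex: a J iota-redex


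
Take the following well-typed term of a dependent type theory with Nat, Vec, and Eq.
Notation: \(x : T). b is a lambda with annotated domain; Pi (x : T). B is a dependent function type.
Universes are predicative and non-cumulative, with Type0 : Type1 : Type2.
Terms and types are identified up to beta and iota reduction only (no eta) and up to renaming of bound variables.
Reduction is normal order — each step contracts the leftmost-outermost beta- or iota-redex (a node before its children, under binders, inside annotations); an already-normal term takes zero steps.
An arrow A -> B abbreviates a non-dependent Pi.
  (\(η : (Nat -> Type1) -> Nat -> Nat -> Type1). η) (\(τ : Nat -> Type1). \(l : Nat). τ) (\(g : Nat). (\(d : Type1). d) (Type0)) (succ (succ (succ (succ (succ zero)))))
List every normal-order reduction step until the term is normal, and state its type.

normal-order reduction sequence:
  (\(η : (Nat -> Type1) -> Nat -> Nat -> Type1). η) (\(τ : Nat -> Type1). \(l : Nat). τ) (\(g : Nat). (\(d : Type1). d) (Type0)) (succ (succ (succ (succ (succ zero)))))
  ~> (\(η : Nat -> Type1). \(τ : Nat). η) (\(l : Nat). (\(g : Type1). g) (Type0)) (succ (succ (succ (succ (succ zero)))))
  ~> (\(η : Nat). \(τ : Nat). (\(l : Type1). l) (Type0)) (succ (succ (succ (succ (succ zero)))))
  ~> \(η : Nat). (\(τ : Type1). τ) (Type0)
  ~> \(η : Nat). Type0
inferred type:
  Nat -> Type1


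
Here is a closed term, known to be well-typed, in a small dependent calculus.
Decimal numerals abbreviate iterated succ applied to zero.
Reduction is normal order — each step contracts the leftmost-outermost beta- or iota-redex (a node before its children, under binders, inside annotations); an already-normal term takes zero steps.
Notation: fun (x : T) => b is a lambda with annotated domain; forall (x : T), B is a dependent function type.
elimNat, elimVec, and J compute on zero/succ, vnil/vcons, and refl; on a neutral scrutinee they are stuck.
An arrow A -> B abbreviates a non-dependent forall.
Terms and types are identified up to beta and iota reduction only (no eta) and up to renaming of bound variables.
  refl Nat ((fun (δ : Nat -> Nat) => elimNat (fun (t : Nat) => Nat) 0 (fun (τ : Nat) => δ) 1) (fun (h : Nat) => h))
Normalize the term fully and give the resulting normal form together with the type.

resulting normal form:
  refl Nat 0
type:
  Eq Nat 0 0
observation: contracting a beta-redex first, the term normalizes in 5 steps.


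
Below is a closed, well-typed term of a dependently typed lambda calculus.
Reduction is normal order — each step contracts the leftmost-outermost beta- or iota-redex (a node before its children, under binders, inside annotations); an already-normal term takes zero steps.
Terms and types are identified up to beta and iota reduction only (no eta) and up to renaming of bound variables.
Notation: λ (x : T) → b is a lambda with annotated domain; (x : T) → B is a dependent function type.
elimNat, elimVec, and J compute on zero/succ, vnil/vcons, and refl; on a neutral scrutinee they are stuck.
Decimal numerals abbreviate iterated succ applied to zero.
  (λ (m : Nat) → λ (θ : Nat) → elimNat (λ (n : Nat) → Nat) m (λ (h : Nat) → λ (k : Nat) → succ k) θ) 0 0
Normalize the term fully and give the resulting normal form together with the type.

normal form:
  0
the term's type:
  Nat


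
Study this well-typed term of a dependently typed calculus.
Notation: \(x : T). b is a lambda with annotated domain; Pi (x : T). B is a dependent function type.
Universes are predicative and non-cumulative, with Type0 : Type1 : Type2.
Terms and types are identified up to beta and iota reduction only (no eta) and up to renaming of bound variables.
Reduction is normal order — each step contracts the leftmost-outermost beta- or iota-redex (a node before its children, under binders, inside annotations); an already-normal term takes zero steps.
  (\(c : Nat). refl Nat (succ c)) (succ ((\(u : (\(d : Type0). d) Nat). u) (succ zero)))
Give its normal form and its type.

reduced normal form:
  refl Nat (succ (succ (succ zero)))
the term's type:
  Eq Nat (succ (succ (succ zero))) (succ (succ (succ zero)))
observation: 2 normal-order steps normalize the term, beginning with a beta-redex.


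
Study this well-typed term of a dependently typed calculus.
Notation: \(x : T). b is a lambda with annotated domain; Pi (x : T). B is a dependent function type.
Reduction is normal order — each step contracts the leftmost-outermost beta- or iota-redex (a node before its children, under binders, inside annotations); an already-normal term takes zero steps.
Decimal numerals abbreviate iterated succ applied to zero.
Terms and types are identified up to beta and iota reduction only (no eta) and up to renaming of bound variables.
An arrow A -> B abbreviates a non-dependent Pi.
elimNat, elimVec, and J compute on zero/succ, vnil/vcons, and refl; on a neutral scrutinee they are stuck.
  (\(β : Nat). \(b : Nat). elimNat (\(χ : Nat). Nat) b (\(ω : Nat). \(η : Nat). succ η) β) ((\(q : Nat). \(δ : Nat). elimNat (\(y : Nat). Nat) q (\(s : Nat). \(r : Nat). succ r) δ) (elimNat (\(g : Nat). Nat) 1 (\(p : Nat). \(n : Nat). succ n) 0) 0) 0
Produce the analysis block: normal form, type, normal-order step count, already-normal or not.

normal form:
  1
type:
  Nat
steps to reach normal form (normal order): 10
started in normal form: no
first redex: a beta-redex


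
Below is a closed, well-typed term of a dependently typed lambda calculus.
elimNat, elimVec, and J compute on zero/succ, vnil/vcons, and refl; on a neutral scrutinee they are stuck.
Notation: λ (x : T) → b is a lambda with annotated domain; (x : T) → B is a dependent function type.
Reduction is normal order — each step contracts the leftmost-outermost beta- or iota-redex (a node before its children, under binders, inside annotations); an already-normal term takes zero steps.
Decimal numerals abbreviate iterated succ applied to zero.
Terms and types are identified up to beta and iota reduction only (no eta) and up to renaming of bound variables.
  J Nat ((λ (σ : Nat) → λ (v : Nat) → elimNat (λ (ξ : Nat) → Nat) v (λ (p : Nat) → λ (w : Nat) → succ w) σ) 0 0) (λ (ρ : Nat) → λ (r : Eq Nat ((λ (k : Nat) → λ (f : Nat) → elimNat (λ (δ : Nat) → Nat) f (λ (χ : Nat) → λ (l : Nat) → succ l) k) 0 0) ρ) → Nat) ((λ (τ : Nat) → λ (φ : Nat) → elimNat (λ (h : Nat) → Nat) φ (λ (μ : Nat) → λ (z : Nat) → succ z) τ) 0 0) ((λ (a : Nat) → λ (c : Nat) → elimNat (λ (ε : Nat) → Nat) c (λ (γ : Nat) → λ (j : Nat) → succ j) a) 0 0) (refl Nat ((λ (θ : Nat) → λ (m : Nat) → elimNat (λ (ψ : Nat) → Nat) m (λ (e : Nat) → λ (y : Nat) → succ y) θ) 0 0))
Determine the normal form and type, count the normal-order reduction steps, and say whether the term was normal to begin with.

reduced normal form:
  0
the term's type:
  Nat
normal-order step count: 4
term was already normal: no
first redex: a J iota-redex


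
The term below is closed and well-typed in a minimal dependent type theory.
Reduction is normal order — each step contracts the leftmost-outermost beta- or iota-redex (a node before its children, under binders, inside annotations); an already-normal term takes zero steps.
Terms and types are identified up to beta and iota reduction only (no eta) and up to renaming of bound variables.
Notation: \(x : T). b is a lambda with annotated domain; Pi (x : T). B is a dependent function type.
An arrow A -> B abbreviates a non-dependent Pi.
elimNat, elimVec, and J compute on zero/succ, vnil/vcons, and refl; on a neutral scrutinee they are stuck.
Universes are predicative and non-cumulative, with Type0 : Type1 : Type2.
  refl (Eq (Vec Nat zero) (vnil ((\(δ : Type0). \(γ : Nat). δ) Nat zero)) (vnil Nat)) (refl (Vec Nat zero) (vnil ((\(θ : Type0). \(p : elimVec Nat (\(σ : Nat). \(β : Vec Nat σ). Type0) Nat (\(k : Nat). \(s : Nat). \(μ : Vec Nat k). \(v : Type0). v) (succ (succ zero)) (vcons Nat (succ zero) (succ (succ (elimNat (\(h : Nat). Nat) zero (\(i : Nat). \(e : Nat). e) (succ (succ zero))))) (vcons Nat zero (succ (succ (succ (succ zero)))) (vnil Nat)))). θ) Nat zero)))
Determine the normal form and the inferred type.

reduced normal form:
  refl (Eq (Vec Nat zero) (vnil Nat) (vnil Nat)) (refl (Vec Nat zero) (vnil Nat))
inferred type:
  Eq (Eq (Vec Nat zero) (vnil Nat) (vnil Nat)) (refl (Vec Nat zero) (vnil Nat)) (refl (Vec Nat zero) (vnil Nat))


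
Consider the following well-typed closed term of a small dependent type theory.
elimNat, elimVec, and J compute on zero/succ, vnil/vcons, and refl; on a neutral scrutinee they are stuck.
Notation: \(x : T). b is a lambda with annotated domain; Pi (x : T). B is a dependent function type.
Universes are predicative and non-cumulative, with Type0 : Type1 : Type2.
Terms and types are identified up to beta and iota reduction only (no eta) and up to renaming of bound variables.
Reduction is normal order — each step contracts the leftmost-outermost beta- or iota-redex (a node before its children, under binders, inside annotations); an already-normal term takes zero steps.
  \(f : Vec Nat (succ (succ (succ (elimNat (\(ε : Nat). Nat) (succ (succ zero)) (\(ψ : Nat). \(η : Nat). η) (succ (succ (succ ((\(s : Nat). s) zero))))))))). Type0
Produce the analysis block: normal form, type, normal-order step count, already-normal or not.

normal form:
  \(f : Vec Nat (succ (succ (succ (succ (succ zero)))))). Type0
type:
  Pi (f : Vec Nat (succ (succ (succ (succ (succ zero)))))). Type1
normal-order step count: 11
already normal: no
first redex: an elimNat iota-redex
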